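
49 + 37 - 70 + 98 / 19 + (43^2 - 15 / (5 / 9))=35020 / 19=1843.16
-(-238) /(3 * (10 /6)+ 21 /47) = 5593 /128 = 43.70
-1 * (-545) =545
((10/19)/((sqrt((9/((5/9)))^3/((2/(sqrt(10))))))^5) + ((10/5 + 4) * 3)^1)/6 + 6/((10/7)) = 156250 * 10^(1/4)/11735794529394993 + 36/5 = 7.20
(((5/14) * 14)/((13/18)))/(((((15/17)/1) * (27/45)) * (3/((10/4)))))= 425/39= 10.90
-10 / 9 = -1.11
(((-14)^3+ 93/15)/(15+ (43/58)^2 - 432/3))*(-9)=-31880628/166195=-191.83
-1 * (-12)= 12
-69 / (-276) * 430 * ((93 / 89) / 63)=6665 / 3738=1.78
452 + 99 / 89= 40327 / 89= 453.11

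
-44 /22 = -2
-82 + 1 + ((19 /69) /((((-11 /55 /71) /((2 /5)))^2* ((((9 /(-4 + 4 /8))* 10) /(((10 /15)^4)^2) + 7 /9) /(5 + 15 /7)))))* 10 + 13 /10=-416443098839 /610435870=-682.21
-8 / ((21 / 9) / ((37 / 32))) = -111 / 28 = -3.96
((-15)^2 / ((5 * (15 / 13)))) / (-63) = -13 / 21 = -0.62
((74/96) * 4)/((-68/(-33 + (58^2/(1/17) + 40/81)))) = -171295015/66096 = -2591.61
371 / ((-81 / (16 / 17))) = -5936 / 1377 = -4.31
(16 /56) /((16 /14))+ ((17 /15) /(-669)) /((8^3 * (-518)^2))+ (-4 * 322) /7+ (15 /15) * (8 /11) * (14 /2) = -2709347195358907 /15164899706880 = -178.66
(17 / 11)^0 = 1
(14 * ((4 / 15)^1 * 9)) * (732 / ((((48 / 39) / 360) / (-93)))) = -669050928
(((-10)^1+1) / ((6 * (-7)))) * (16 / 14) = 12 / 49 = 0.24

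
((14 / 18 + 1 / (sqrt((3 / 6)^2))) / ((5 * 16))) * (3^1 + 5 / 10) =35 / 288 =0.12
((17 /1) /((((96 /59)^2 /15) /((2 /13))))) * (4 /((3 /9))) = 295885 /1664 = 177.82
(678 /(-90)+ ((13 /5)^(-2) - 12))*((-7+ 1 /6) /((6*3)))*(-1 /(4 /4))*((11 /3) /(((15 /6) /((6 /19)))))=-22163042 /6502275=-3.41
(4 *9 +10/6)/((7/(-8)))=-904/21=-43.05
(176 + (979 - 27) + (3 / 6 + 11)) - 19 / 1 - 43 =2155 / 2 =1077.50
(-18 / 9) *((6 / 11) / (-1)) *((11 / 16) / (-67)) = -3 / 268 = -0.01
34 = 34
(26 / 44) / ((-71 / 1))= -0.01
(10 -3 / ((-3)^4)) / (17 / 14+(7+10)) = 3766 / 6885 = 0.55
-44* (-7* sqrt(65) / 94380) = 7* sqrt(65) / 2145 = 0.03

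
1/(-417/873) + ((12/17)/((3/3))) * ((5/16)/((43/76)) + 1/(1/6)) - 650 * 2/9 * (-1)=134406842/914481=146.98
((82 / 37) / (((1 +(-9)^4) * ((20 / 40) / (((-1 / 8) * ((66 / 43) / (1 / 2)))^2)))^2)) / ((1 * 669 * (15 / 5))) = 5402529 / 2429309548571680088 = 0.00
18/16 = 1.12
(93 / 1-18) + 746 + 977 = 1798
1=1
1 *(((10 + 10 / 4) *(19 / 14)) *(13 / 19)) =325 / 28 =11.61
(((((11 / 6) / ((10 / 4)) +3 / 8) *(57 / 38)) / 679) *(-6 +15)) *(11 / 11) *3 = 513 / 7760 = 0.07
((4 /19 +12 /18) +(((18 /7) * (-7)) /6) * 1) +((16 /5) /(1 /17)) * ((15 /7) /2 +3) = 437629 /1995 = 219.36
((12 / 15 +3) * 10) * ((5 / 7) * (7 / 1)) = 190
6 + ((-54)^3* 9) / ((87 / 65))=-30705306 / 29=-1058803.66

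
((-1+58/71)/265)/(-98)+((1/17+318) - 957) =-20028115719/31345790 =-638.94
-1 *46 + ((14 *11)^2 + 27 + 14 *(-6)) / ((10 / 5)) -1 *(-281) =24129 / 2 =12064.50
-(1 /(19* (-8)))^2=-1 /23104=-0.00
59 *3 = 177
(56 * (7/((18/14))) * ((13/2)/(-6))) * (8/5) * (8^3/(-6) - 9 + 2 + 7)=18264064/405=45096.45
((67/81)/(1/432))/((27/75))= 26800/27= 992.59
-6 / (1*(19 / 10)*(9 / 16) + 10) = -960 / 1771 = -0.54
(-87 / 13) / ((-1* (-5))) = -87 / 65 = -1.34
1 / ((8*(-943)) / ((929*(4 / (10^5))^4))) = -929 / 2946875000000000000000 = -0.00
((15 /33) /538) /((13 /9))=45 /76934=0.00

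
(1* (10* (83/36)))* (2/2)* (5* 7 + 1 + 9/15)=5063/6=843.83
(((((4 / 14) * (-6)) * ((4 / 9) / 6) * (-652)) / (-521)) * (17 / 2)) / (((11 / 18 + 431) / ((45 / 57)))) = -78240 / 31666901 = -0.00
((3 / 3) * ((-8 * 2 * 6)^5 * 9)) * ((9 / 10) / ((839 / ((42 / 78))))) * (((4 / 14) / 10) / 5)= -330225942528 / 1363375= -242212.12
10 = 10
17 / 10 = 1.70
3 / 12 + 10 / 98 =69 / 196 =0.35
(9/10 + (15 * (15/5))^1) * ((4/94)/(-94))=-459/22090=-0.02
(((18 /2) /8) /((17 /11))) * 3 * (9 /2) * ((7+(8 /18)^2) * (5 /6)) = 32065 /544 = 58.94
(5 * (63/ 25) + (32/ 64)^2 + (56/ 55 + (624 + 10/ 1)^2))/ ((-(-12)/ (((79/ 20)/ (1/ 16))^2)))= 133797010.52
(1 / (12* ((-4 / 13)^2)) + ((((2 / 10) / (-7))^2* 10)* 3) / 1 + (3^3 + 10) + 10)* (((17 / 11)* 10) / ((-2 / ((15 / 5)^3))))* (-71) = 24479086131 / 34496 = 709621.00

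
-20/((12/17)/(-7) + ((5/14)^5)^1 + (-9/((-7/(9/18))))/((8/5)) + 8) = -36572032/15189747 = -2.41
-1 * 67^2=-4489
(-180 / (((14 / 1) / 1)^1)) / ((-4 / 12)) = 38.57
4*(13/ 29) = 1.79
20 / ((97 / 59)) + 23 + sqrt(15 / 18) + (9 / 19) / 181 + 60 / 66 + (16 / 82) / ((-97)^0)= sqrt(30) / 6 + 5456941536 / 150445933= 37.18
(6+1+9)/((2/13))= 104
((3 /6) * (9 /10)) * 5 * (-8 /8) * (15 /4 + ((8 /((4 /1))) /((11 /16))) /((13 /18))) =-40041 /2288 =-17.50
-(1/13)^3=-1/2197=-0.00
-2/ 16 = -1/ 8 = -0.12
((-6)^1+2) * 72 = -288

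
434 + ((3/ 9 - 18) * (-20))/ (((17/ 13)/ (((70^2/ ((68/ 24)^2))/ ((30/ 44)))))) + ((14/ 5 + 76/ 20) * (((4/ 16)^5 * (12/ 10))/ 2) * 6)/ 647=9859405812326361/ 40687500800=242320.26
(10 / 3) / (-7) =-10 / 21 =-0.48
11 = 11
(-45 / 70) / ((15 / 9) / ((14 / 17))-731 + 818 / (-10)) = 0.00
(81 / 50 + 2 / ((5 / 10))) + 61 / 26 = 7.97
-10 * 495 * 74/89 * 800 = -293040000/89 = -3292584.27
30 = 30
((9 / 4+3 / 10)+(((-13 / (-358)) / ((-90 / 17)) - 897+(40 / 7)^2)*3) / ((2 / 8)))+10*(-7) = -5493994193 / 526260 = -10439.70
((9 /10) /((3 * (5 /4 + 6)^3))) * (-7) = -672 /121945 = -0.01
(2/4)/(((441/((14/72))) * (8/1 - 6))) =1/9072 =0.00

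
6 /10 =3 /5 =0.60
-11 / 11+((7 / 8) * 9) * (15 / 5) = 22.62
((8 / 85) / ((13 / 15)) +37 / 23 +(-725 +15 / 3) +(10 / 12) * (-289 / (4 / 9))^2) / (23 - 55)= -57195694813 / 5204992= -10988.62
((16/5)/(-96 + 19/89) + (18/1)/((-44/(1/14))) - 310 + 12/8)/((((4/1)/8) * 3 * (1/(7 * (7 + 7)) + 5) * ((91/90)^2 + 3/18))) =-278411739732/8062639805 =-34.53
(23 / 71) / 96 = 23 / 6816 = 0.00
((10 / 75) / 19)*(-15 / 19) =-2 / 361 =-0.01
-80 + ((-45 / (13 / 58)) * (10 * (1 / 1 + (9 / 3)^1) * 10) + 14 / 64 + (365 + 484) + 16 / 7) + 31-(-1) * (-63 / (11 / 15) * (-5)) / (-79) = -201203863183 / 2530528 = -79510.63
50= 50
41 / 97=0.42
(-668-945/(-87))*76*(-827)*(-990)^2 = 40480514819875.86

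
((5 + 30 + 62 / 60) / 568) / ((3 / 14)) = 7567 / 25560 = 0.30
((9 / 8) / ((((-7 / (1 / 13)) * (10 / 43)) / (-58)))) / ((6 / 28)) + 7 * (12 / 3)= 11021 / 260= 42.39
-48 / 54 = -8 / 9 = -0.89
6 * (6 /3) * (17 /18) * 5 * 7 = 1190 /3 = 396.67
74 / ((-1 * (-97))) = 74 / 97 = 0.76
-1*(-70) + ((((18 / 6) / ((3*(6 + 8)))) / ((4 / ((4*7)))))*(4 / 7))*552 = 1594 / 7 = 227.71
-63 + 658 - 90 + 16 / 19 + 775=24336 / 19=1280.84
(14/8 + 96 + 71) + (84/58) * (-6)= 18567/116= 160.06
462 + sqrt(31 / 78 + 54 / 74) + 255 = sqrt(9388158) / 2886 + 717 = 718.06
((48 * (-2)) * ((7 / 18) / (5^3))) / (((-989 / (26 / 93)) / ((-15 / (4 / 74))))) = -53872 / 2299425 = -0.02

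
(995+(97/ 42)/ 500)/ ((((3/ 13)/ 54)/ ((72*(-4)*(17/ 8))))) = -124681043799/ 875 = -142492621.48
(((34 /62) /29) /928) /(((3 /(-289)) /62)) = -4913 /40368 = -0.12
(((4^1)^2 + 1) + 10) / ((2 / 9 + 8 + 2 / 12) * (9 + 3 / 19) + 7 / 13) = 20007 / 57326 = 0.35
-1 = -1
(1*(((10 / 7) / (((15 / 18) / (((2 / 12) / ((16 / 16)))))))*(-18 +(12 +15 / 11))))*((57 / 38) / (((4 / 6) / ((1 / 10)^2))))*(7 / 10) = -459 / 22000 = -0.02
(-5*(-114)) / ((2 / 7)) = 1995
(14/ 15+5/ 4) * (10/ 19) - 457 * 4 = -208261/ 114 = -1826.85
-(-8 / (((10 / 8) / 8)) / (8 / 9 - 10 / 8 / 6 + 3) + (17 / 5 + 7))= 4652 / 1325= 3.51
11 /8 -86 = -677 /8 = -84.62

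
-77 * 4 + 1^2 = -307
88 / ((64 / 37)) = 407 / 8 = 50.88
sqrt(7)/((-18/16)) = -8 * sqrt(7)/9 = -2.35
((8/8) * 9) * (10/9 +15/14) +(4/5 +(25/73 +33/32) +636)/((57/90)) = 1027.29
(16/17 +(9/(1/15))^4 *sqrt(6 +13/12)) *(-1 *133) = -117572446488.47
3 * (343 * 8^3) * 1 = 526848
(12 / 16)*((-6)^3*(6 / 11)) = -972 / 11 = -88.36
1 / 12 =0.08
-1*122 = -122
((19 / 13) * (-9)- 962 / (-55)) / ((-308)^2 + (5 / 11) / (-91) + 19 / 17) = 369019 / 8071598110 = 0.00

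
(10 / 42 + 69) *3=1454 / 7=207.71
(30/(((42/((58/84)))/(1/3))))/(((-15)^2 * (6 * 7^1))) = 29/1666980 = 0.00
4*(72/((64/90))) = 405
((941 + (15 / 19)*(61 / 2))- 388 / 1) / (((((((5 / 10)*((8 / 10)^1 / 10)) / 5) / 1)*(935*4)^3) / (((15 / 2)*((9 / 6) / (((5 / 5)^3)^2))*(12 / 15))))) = 197361 / 15903341696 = 0.00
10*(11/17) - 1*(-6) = 212/17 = 12.47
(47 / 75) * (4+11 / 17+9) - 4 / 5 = 7.75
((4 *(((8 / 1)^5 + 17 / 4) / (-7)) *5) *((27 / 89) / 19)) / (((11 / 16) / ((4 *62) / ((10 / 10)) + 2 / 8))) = -10041791940 / 18601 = -539852.26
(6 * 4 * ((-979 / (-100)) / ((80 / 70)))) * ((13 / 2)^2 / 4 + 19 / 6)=4516127 / 1600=2822.58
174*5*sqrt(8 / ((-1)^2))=1740*sqrt(2)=2460.73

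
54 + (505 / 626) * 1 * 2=17407 / 313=55.61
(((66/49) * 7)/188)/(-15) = -11/3290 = -0.00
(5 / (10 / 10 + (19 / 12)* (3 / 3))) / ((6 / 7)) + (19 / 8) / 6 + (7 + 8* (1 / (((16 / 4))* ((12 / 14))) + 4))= 65453 / 1488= 43.99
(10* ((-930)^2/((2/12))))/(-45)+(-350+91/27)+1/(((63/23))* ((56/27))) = -12209135665/10584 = -1153546.45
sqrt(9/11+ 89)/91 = 2 * sqrt(2717)/1001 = 0.10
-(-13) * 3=39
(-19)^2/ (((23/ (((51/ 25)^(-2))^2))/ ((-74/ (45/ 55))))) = -114786718750/ 1400396607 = -81.97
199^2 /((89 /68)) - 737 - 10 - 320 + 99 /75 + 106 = 65186412 /2225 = 29297.26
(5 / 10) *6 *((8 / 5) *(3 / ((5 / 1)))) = 72 / 25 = 2.88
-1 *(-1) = 1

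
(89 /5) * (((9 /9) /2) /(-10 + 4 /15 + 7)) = -267 /82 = -3.26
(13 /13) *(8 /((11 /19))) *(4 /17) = 608 /187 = 3.25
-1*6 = -6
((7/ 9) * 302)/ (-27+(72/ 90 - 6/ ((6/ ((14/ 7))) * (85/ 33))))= -179690/ 20637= -8.71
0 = 0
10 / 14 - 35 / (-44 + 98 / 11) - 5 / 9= 28115 / 24318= 1.16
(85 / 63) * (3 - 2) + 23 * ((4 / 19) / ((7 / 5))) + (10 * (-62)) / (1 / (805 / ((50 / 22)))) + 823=-218776.19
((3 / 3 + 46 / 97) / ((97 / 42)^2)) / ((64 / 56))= 441441 / 1825346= 0.24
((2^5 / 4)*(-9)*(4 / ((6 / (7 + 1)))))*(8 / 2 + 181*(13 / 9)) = -305792 / 3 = -101930.67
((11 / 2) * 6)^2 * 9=9801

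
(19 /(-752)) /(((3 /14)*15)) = -133 /16920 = -0.01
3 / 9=1 / 3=0.33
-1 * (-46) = 46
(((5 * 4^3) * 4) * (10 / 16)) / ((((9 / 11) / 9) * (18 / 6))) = 8800 / 3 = 2933.33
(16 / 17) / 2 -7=-111 / 17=-6.53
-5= -5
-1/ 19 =-0.05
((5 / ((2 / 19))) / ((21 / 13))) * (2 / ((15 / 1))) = 247 / 63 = 3.92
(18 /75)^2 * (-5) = -36 /125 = -0.29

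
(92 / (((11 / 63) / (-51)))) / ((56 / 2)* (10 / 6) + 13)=-886788 / 1969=-450.37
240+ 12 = 252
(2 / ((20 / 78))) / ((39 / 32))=32 / 5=6.40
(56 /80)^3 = 343 /1000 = 0.34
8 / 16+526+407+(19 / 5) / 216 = 933.52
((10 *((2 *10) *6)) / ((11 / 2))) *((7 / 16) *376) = 394800 / 11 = 35890.91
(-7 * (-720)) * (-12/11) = -60480/11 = -5498.18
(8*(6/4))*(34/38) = 204/19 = 10.74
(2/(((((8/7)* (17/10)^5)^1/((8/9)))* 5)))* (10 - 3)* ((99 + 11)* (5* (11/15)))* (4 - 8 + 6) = 4743200000/38336139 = 123.73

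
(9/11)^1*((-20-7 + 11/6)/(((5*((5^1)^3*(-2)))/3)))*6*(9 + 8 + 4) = 85617/13750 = 6.23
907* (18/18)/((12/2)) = 907/6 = 151.17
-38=-38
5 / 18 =0.28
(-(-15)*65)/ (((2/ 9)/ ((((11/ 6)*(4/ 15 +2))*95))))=1732087.50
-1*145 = -145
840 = 840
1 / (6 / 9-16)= -3 / 46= -0.07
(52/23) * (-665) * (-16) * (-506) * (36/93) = -146065920/31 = -4711803.87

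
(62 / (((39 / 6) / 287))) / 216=8897 / 702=12.67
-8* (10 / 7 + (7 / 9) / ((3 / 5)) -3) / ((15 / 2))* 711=65728 / 315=208.66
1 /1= 1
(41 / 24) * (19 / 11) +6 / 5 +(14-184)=-218921 / 1320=-165.85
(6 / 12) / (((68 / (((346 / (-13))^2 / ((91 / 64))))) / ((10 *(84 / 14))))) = 219.79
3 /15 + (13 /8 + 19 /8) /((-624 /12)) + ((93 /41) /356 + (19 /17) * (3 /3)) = 20113881 /16128580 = 1.25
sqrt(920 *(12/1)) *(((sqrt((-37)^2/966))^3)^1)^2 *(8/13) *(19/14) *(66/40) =536236819481 *sqrt(690)/34179171390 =412.12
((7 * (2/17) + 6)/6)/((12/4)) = 58/153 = 0.38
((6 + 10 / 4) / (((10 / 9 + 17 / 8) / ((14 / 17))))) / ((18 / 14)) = 392 / 233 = 1.68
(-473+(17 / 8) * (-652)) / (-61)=30.47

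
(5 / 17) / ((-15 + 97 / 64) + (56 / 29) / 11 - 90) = -102080 / 35855601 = -0.00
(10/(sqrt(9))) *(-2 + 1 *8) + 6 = 26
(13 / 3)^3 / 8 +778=170245 / 216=788.17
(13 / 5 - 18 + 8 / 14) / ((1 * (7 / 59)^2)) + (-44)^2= 1513601 / 1715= 882.57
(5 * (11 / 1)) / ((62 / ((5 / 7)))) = 275 / 434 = 0.63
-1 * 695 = -695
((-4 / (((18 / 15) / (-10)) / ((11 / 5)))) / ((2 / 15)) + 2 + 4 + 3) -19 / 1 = 540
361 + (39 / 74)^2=1978357 / 5476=361.28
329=329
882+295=1177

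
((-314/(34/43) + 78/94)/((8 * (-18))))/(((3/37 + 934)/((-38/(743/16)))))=-23430916/9718758747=-0.00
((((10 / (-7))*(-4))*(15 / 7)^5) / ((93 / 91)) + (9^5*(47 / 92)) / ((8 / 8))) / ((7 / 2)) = 1458089543151 / 167767474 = 8691.13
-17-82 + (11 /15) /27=-98.97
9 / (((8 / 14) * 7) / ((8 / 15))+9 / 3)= 6 / 7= 0.86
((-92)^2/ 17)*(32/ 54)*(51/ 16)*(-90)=-84640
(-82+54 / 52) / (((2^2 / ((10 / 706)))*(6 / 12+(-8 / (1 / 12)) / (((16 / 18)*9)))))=10525 / 422188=0.02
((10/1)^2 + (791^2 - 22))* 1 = 625759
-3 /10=-0.30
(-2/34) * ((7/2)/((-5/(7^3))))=2401/170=14.12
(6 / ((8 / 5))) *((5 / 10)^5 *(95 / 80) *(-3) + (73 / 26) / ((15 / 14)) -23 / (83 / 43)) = -77948849 / 2209792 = -35.27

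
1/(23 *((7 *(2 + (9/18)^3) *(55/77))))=8/1955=0.00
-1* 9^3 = -729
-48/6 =-8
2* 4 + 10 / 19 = 162 / 19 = 8.53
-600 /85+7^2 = 713 /17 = 41.94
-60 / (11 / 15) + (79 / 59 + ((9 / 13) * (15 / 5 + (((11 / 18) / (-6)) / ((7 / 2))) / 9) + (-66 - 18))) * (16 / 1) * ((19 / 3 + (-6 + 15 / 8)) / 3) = -1030.95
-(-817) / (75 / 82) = 66994 / 75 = 893.25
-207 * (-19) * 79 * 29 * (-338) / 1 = -3045550014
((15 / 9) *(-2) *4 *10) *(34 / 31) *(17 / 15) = -46240 / 279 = -165.73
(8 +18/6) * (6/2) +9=42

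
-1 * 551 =-551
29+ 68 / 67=2011 / 67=30.01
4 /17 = 0.24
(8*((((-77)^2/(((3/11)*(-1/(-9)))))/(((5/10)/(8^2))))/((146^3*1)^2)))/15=1043504/756671131445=0.00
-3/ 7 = -0.43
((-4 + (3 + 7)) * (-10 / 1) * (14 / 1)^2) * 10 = -117600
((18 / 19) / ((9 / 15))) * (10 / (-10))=-30 / 19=-1.58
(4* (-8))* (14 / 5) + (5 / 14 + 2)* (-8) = -3796 / 35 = -108.46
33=33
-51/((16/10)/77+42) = -19635/16178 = -1.21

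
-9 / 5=-1.80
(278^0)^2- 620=-619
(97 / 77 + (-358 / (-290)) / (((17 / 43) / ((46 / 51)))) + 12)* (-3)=-155617789 / 3226685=-48.23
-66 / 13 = -5.08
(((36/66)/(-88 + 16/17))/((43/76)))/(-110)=969/9625550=0.00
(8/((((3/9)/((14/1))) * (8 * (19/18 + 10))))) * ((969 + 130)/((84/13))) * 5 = 642915/199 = 3230.73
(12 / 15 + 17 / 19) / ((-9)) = -161 / 855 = -0.19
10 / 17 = 0.59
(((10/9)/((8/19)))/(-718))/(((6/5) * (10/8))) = -95/38772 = -0.00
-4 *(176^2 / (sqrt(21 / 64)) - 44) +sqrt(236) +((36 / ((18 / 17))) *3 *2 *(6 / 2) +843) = -991232 *sqrt(21) / 21 +2 *sqrt(59) +1631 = -214658.19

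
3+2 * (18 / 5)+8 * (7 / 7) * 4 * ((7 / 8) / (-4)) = 16 / 5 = 3.20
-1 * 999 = -999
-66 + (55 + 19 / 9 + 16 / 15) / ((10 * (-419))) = -66.01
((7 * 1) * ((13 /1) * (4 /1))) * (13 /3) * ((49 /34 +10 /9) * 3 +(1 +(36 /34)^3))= 686563514 /44217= 15527.14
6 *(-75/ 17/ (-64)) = 225/ 544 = 0.41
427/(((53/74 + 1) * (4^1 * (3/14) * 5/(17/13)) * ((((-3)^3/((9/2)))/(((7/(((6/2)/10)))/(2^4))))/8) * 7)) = -1880081/89154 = -21.09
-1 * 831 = -831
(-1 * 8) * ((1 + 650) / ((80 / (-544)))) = 177072 / 5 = 35414.40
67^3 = 300763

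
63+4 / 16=253 / 4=63.25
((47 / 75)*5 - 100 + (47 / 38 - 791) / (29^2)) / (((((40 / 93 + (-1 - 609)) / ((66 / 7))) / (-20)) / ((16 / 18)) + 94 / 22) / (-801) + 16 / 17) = -387033446714992 / 3685315945945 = -105.02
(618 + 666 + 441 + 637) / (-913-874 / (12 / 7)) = -14172 / 8537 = -1.66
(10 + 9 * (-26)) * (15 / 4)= -840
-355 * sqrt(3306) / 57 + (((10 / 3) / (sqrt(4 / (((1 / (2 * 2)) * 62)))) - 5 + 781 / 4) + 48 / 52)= -355 * sqrt(3306) / 57 + 5 * sqrt(62) / 6 + 9941 / 52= -160.37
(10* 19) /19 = 10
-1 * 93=-93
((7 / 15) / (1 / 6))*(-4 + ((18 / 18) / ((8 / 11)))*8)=98 / 5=19.60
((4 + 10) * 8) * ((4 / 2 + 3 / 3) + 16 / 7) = 592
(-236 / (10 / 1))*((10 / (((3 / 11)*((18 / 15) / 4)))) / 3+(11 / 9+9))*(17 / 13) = -2760256 / 1755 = -1572.80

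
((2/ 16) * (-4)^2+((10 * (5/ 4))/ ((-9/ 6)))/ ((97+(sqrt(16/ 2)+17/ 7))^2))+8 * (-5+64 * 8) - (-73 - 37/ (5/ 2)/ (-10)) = 248675 * sqrt(2)/ 7321226018+9069942923849783/ 2196367805400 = 4129.52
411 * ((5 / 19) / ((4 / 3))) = 81.12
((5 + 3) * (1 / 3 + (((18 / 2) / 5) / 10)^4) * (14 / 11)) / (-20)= -43887781 / 257812500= -0.17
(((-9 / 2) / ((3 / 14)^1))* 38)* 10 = -7980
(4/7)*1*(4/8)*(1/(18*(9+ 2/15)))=5/2877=0.00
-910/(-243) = 910/243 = 3.74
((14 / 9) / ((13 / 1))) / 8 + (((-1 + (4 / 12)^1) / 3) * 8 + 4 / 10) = -1063 / 780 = -1.36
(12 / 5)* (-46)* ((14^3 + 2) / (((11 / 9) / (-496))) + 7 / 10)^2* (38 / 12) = -6566445272507805053 / 15125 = -434145141983987.11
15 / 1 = 15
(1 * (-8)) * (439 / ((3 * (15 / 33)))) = -38632 / 15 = -2575.47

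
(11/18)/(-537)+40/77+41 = 30901355/744282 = 41.52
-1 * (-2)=2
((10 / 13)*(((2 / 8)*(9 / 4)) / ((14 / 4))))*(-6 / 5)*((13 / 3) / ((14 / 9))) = -81 / 196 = -0.41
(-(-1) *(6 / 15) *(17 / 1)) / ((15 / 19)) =646 / 75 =8.61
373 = 373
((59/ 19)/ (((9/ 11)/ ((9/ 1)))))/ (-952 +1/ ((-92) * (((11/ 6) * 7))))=-2298758/ 64067753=-0.04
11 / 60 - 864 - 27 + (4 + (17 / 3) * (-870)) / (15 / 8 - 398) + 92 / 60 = -166723853 / 190140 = -876.85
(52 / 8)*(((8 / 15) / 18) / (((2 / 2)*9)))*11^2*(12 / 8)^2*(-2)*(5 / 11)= -143 / 27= -5.30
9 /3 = 3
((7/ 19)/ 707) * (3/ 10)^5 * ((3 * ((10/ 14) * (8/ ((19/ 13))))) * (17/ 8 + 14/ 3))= 514917/ 5104540000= 0.00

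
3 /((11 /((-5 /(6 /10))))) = -25 /11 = -2.27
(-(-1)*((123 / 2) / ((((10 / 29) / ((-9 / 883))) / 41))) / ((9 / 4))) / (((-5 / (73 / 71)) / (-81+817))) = 7857558816 / 1567325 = 5013.36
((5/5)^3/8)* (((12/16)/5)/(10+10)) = 3/3200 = 0.00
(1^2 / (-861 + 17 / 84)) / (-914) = 42 / 33044299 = 0.00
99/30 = 33/10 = 3.30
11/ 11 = 1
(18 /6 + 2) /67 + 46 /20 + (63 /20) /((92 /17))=364501 /123280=2.96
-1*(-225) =225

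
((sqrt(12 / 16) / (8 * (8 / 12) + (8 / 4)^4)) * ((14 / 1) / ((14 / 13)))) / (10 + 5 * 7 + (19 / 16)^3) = 1248 * sqrt(3) / 191179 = 0.01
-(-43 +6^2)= 7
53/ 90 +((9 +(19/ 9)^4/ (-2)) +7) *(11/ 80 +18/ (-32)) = -1044631/ 524880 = -1.99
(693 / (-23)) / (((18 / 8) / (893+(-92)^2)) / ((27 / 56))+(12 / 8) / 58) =-2256571548 / 1974251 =-1143.00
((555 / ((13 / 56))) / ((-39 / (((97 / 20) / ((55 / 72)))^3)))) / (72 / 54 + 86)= -16542979373088 / 92084403125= -179.65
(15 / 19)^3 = 3375 / 6859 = 0.49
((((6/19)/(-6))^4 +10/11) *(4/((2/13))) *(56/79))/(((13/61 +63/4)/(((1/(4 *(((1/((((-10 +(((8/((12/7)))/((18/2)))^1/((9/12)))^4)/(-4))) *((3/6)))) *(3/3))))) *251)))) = 509184066887031167996/6329369691304853985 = 80.45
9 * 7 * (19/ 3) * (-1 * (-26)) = 10374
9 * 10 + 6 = 96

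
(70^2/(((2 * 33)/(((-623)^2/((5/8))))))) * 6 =3042931360/11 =276630123.64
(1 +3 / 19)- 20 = -358 / 19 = -18.84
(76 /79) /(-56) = -19 /1106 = -0.02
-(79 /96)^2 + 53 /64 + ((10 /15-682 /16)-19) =-560401 /9216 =-60.81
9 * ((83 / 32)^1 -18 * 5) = -25173 / 32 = -786.66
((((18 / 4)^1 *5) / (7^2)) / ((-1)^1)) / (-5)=9 / 98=0.09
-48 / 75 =-16 / 25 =-0.64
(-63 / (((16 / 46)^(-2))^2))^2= 66588770304 / 78310985281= 0.85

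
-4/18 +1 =7/9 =0.78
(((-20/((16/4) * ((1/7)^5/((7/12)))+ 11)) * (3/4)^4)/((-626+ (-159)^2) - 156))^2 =2270317133144025/4117662331594771496833024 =0.00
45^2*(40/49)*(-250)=-20250000/49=-413265.31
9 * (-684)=-6156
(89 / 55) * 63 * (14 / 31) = 78498 / 1705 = 46.04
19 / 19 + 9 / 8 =17 / 8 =2.12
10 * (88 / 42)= 440 / 21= 20.95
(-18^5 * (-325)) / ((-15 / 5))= -204703200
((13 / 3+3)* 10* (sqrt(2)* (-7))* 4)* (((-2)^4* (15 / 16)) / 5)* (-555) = 3418800* sqrt(2) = 4834913.33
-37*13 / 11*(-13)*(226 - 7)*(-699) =-957215493 / 11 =-87019590.27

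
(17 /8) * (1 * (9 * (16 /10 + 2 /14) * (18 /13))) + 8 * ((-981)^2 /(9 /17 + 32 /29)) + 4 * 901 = 197521488139 /41860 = 4718621.31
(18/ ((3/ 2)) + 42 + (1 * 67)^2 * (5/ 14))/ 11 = 23201/ 154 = 150.66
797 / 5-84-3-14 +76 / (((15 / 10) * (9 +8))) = 15652 / 255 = 61.38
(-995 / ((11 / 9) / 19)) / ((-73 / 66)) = 1020870 / 73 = 13984.52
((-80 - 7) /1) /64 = -1.36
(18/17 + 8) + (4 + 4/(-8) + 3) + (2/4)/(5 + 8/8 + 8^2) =37047/2380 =15.57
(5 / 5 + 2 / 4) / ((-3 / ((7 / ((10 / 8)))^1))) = -14 / 5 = -2.80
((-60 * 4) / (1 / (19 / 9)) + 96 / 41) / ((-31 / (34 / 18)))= 1054544 / 34317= 30.73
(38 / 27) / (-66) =-19 / 891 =-0.02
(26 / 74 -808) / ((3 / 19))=-189259 / 37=-5115.11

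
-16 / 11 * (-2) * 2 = 64 / 11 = 5.82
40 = 40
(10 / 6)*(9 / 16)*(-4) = -15 / 4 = -3.75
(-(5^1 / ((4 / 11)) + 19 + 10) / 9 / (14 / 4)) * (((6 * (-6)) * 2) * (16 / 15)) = 3648 / 35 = 104.23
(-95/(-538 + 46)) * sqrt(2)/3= 95 * sqrt(2)/1476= 0.09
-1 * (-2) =2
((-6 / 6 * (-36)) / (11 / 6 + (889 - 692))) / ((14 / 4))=0.05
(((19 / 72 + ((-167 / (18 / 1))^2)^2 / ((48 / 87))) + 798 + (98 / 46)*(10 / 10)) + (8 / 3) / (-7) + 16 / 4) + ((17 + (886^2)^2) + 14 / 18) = 616218734267.11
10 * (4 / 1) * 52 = 2080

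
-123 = -123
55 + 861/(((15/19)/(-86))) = -468683/5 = -93736.60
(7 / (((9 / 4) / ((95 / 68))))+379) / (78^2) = 14663 / 232713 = 0.06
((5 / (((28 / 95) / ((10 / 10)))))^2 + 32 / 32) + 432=565097 / 784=720.79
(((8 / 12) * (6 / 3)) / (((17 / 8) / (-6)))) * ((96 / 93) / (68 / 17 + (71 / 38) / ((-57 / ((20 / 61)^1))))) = -67648512 / 69443317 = -0.97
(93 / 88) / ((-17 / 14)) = -651 / 748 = -0.87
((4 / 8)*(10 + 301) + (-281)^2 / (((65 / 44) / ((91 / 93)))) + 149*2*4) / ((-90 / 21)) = -349252057 / 27900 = -12517.99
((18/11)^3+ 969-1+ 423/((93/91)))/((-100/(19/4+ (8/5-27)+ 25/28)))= 79106909883/288827000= 273.89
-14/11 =-1.27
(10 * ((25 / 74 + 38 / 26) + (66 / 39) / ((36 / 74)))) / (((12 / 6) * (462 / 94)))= 10738795 / 1999998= 5.37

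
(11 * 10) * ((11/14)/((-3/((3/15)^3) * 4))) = -0.06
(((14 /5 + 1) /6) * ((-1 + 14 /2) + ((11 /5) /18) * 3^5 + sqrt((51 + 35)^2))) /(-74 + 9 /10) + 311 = 6797107 /21930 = 309.95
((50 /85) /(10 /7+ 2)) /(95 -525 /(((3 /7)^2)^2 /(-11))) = 63 /62893064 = 0.00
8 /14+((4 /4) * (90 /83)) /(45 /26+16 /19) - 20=-14035828 /738451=-19.01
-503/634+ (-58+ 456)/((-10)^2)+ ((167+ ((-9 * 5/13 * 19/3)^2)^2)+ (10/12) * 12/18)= 470914553248471/2037113325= 231167.58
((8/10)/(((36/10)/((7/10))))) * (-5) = -7/9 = -0.78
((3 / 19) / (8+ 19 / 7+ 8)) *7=147 / 2489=0.06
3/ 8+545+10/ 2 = 550.38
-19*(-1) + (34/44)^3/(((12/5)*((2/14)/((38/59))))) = 74885593/3769392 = 19.87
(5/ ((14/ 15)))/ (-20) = -15/ 56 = -0.27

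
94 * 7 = 658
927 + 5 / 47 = 43574 / 47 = 927.11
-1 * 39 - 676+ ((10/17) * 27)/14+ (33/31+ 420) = -1080143/3689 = -292.80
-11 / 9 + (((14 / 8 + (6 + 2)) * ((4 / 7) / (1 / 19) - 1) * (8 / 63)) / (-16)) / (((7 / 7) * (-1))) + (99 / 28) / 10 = -467 / 4410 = -0.11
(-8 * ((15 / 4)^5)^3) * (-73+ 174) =-44227282928466796875 / 134217728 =-329518936041.50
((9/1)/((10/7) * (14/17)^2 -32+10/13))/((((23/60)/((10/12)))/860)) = -242326500/435827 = -556.02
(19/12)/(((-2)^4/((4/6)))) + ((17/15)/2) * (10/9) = 601/864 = 0.70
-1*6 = -6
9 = 9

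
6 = 6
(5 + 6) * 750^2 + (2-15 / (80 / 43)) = 98999903 / 16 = 6187493.94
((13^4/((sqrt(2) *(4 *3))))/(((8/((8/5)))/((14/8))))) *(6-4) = 199927 *sqrt(2)/240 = 1178.08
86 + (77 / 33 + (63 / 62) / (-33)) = 88.30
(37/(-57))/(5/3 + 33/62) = -2294/7771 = -0.30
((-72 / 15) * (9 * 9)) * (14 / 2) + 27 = -13473 / 5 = -2694.60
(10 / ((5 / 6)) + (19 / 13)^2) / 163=2389 / 27547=0.09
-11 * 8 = -88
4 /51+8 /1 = 8.08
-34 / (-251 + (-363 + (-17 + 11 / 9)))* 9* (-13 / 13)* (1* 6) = -2.92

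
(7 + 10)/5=17/5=3.40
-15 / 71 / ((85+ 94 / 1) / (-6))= 90 / 12709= 0.01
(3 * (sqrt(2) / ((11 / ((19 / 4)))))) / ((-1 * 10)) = -57 * sqrt(2) / 440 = -0.18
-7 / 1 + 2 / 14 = -48 / 7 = -6.86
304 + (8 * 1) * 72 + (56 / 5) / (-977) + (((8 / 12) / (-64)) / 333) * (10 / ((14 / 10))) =480977746547 / 546572880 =879.99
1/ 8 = 0.12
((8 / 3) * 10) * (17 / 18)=680 / 27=25.19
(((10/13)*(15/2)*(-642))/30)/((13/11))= -17655/169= -104.47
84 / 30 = 14 / 5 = 2.80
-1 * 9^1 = -9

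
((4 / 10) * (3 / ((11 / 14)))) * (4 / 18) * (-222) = -4144 / 55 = -75.35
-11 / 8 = -1.38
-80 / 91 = -0.88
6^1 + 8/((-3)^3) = 154/27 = 5.70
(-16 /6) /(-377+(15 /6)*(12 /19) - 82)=152 /26073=0.01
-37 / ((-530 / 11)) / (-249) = -407 / 131970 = -0.00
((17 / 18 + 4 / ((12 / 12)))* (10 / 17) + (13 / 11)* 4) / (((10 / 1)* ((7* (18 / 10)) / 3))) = 12851 / 70686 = 0.18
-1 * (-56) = 56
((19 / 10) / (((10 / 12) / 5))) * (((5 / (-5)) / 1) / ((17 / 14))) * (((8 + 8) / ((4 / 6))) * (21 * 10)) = -804384 / 17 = -47316.71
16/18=8/9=0.89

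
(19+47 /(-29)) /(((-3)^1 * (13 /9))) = -1512 /377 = -4.01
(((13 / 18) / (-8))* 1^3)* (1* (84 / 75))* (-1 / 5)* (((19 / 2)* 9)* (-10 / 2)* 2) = -17.29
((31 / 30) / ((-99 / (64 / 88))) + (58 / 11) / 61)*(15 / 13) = 78566 / 863577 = 0.09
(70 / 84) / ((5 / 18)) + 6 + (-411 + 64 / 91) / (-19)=52898 / 1729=30.59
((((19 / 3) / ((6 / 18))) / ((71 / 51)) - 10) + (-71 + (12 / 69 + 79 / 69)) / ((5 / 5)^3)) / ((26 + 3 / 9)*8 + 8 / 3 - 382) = 323497 / 826298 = 0.39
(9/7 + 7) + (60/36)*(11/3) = 907/63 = 14.40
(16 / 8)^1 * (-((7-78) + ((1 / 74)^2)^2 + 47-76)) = 2998657599 / 14993288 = 200.00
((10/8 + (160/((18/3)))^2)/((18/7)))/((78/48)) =170.48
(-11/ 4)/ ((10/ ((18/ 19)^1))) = -99/ 380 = -0.26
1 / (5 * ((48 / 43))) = 0.18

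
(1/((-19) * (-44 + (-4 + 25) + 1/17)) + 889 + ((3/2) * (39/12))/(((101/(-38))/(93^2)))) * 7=-156900320017/1496820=-104822.44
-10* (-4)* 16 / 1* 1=640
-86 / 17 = -5.06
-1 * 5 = -5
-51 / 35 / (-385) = 51 / 13475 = 0.00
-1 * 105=-105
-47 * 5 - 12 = -247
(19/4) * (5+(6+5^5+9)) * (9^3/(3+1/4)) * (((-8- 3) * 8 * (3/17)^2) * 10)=-20294485200/221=-91830249.77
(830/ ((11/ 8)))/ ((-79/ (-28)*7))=26560/ 869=30.56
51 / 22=2.32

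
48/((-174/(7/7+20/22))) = -168/319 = -0.53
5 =5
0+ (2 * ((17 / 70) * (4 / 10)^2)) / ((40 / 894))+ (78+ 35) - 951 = -3658651 / 4375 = -836.26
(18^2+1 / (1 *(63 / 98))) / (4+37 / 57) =11134 / 159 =70.03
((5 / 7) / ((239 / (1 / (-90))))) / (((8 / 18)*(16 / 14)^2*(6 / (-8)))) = 7 / 91776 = 0.00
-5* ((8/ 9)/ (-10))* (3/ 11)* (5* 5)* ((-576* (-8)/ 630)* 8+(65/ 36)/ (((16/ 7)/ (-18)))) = 82685/ 616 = 134.23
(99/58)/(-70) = -99/4060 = -0.02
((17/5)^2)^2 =83521/625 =133.63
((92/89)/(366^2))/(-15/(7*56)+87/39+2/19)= 96824/28830579633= 0.00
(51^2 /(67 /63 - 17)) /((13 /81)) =-13272903 /13052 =-1016.92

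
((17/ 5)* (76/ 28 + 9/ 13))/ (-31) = -34/ 91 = -0.37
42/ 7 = 6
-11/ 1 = -11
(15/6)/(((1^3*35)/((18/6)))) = 3/14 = 0.21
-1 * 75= -75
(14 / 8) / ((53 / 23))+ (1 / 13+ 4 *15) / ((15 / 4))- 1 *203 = -7698337 / 41340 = -186.22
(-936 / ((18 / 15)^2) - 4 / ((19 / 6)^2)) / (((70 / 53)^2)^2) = -132331256851 / 619115000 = -213.74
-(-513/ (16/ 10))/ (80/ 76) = 9747/ 32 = 304.59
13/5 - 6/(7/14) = -47/5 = -9.40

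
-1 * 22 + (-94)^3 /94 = -8858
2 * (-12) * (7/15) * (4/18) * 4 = -448/45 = -9.96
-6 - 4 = -10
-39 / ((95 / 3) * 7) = -117 / 665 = -0.18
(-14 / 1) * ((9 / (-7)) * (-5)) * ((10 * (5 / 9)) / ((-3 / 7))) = 3500 / 3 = 1166.67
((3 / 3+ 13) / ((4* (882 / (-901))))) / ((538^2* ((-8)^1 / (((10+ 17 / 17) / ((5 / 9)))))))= 9911 / 324177280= 0.00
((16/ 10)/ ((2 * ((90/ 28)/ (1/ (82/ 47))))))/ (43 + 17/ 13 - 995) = -17108/ 114011775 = -0.00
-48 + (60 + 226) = 238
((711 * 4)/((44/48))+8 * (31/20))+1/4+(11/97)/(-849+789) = 3115.19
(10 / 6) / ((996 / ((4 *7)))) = 35 / 747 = 0.05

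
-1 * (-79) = 79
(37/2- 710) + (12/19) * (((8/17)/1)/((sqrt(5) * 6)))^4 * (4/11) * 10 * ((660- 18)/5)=-5431832753399/7855150050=-691.50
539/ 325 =1.66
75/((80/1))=15/16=0.94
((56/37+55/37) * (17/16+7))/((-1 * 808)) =-387/12928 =-0.03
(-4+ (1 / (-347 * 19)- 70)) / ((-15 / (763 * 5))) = 18820.71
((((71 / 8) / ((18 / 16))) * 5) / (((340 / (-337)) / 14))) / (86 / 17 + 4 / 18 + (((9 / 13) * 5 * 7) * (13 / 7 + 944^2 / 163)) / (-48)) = 405610504 / 2041938359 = 0.20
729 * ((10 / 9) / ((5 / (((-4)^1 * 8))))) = -5184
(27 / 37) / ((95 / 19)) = 27 / 185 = 0.15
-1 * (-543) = 543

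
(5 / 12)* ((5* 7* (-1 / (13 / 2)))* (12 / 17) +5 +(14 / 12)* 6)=755 / 221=3.42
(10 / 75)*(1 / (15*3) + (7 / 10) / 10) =83 / 6750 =0.01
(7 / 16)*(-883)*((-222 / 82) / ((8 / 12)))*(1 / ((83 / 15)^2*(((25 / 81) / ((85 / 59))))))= 127540886445 / 533263712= 239.17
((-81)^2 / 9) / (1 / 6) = 4374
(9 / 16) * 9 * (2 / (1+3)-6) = -891 / 32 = -27.84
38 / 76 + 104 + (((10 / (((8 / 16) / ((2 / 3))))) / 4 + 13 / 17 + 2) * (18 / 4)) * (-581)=-269260 / 17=-15838.82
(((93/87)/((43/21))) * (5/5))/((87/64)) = 13888/36163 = 0.38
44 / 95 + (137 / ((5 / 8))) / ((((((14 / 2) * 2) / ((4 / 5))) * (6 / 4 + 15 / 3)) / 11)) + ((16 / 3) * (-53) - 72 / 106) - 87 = -2396436241 / 6872775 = -348.69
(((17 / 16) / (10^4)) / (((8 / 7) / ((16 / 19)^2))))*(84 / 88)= 2499 / 39710000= 0.00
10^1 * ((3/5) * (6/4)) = 9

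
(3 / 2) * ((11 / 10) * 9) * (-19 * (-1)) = 282.15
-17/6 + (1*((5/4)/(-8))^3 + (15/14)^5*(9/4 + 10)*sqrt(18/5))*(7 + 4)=-282653/98304 + 5011875*sqrt(10)/43904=358.12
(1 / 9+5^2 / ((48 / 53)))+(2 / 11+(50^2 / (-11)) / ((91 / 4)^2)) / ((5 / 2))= 1810970761 / 65585520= 27.61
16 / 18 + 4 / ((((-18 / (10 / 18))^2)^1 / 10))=6082 / 6561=0.93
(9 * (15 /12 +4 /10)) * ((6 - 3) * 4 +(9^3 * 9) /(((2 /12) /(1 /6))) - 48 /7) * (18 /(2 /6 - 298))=-5896.29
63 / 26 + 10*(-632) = -164257 / 26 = -6317.58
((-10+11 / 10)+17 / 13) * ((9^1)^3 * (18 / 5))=-6475707 / 325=-19925.25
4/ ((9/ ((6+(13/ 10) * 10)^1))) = 76/ 9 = 8.44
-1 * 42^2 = -1764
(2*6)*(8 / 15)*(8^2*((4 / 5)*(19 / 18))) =77824 / 225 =345.88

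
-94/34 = -47/17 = -2.76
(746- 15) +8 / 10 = 3659 / 5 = 731.80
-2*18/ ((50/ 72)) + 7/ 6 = -7601/ 150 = -50.67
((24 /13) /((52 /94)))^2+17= 803633 /28561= 28.14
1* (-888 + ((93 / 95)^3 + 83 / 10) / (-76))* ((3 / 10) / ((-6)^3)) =115740889139 / 93831120000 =1.23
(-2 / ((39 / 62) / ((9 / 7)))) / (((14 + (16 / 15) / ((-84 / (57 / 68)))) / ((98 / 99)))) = -1032920 / 3570853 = -0.29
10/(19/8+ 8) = 80/83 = 0.96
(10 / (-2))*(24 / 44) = -30 / 11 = -2.73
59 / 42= 1.40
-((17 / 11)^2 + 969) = -117538 / 121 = -971.39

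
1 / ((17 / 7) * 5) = 7 / 85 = 0.08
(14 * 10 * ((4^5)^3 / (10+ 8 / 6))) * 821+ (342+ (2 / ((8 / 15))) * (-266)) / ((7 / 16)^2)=9071067563063424 / 833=10889636930448.29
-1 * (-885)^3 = 693154125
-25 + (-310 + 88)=-247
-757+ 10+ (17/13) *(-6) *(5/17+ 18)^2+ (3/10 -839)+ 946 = -7216997/2210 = -3265.61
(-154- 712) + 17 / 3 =-2581 / 3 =-860.33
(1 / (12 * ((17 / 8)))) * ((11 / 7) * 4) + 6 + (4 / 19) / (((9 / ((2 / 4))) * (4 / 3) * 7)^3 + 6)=33483867248 / 5360421759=6.25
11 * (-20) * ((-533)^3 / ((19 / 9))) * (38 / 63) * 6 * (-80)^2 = 365483258221714.29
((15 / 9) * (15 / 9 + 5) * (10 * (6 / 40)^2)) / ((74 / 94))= 235 / 74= 3.18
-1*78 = -78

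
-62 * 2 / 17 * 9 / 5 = -13.13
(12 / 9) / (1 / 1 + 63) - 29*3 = -4175 / 48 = -86.98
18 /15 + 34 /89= 704 /445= 1.58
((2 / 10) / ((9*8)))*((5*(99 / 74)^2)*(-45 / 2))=-49005 / 87616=-0.56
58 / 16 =29 / 8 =3.62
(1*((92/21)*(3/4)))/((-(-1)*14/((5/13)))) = 115/1274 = 0.09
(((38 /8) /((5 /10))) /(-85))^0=1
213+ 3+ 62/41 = 8918/41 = 217.51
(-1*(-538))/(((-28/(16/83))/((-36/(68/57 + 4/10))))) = 11039760/131887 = 83.71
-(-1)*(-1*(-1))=1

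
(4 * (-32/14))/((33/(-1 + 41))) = -2560/231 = -11.08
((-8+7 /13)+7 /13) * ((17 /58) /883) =-765 /332891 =-0.00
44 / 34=22 / 17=1.29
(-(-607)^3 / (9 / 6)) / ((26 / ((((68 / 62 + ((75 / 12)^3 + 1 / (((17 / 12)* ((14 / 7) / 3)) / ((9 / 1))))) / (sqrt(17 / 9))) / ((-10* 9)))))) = -11811324.51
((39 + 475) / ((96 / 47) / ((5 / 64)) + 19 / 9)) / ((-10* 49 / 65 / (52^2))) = -1469772720 / 225253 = -6524.99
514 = 514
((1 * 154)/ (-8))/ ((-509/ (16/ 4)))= 77/ 509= 0.15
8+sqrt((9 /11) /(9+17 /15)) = 3*sqrt(6270) /836+8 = 8.28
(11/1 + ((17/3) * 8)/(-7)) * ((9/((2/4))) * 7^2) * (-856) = -3415440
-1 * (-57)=57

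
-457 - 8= -465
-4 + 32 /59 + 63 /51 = -2229 /1003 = -2.22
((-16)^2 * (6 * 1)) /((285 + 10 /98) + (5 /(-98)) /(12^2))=3096576 /574765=5.39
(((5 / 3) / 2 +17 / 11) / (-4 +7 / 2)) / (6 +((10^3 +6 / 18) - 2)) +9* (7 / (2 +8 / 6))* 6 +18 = 131.40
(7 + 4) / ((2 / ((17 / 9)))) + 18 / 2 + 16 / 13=4825 / 234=20.62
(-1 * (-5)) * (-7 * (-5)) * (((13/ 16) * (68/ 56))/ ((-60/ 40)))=-115.10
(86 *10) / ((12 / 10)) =2150 / 3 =716.67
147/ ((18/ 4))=98/ 3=32.67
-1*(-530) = 530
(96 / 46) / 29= 48 / 667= 0.07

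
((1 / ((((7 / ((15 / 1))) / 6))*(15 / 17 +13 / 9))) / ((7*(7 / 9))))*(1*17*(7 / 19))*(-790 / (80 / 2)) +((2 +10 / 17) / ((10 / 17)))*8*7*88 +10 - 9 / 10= 21566.76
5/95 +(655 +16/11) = 137210/209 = 656.51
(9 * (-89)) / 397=-801 / 397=-2.02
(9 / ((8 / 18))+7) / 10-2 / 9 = 901 / 360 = 2.50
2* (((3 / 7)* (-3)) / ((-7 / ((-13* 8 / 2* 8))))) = -7488 / 49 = -152.82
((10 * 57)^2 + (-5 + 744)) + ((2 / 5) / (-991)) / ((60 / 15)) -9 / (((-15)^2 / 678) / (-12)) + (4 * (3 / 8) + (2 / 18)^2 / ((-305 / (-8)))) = 39902558281141 / 122413275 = 325965.94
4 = 4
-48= -48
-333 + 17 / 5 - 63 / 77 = -18173 / 55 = -330.42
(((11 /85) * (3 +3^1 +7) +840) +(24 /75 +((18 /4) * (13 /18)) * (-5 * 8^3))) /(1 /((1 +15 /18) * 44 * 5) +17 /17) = -7459.50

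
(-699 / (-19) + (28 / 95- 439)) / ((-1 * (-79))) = -38182 / 7505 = -5.09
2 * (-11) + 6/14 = -151/7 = -21.57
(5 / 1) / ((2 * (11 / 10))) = 25 / 11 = 2.27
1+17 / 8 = 25 / 8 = 3.12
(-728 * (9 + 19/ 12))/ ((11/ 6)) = -46228/ 11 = -4202.55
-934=-934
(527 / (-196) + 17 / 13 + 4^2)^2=1387488001 / 6492304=213.71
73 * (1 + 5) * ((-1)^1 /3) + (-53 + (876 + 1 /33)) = 677.03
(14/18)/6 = 7/54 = 0.13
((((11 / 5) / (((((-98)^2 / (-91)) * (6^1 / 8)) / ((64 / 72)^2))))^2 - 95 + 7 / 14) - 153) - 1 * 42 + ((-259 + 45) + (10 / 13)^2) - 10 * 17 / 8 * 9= -81497765420721971 / 117405243036900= -694.16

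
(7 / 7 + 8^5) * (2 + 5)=229383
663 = 663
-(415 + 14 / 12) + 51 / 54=-3737 / 9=-415.22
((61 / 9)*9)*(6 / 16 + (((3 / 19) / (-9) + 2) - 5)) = -73505 / 456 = -161.20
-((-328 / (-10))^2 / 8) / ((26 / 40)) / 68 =-3362 / 1105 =-3.04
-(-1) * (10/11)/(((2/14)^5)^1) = 168070/11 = 15279.09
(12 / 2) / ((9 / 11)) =22 / 3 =7.33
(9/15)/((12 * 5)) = 1/100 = 0.01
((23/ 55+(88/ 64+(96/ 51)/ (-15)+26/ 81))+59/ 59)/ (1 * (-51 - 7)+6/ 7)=-12675467/ 242352000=-0.05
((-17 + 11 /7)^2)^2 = 136048896 /2401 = 56663.43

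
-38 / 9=-4.22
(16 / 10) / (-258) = -4 / 645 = -0.01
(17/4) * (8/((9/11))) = 374/9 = 41.56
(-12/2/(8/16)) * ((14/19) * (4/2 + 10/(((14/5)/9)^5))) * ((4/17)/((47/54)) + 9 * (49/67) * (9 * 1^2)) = -8822917063543941/4884243854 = -1806403.88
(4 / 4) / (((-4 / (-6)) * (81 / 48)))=8 / 9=0.89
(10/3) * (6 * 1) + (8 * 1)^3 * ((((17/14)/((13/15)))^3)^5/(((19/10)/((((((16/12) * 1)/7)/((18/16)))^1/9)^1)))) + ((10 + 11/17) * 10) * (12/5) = 589832528238966246915341852114576797/549441484863737865042319526780111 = 1073.51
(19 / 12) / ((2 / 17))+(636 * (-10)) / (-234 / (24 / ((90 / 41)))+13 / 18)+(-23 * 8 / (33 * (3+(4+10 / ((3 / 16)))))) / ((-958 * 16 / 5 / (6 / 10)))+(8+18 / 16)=14415048649213 / 43665604554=330.12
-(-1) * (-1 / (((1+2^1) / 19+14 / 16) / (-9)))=1368 / 157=8.71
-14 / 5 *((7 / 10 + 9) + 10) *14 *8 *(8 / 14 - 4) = 529536 / 25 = 21181.44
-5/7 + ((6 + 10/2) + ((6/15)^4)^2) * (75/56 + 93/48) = 1545797077/43750000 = 35.33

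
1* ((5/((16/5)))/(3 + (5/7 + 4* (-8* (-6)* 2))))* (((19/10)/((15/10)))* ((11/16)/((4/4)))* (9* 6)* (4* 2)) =1.52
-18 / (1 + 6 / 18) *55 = -1485 / 2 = -742.50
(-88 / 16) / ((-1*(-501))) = -11 / 1002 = -0.01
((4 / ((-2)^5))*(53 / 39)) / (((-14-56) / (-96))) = -106 / 455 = -0.23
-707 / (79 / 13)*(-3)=27573 / 79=349.03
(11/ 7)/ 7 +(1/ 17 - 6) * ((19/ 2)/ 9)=-90665/ 14994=-6.05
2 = 2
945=945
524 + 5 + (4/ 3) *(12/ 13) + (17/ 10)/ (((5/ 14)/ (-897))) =-1215334/ 325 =-3739.49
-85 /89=-0.96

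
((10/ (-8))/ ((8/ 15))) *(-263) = 616.41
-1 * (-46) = 46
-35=-35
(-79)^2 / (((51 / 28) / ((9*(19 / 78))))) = 7511.79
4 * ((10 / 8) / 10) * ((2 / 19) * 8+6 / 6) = 35 / 38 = 0.92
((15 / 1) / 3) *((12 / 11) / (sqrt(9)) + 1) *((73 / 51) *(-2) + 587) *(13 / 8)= 9682075 / 1496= 6471.98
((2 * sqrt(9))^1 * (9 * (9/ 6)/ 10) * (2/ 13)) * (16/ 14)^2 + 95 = 307759/ 3185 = 96.63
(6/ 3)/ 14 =1/ 7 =0.14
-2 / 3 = -0.67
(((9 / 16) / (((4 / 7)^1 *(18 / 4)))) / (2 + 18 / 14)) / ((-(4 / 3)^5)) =-11907 / 753664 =-0.02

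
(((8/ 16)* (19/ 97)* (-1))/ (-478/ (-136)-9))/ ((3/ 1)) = 646/ 108543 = 0.01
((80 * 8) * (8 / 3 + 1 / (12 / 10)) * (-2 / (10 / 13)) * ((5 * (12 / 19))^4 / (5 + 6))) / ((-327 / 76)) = 100638720000 / 8223941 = 12237.29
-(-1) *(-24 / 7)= -24 / 7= -3.43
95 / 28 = 3.39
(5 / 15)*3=1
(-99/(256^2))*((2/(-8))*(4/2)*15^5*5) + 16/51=2868.13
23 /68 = 0.34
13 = 13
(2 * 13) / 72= 13 / 36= 0.36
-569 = -569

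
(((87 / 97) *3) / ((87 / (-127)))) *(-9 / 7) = 3429 / 679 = 5.05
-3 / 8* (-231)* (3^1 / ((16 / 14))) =14553 / 64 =227.39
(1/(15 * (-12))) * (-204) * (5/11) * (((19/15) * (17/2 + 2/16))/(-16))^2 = 3246473/13516800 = 0.24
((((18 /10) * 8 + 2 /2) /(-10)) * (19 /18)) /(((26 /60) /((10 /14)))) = -2.68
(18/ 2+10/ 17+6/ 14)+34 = 5238/ 119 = 44.02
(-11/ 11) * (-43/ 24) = 43/ 24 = 1.79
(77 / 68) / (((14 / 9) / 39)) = 28.39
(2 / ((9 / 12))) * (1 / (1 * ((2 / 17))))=68 / 3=22.67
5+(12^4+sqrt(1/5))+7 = sqrt(5)/5+20748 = 20748.45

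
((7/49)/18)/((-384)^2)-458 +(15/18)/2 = -8501649407/18579456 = -457.58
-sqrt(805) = -28.37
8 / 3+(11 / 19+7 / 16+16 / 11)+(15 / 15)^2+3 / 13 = 830545 / 130416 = 6.37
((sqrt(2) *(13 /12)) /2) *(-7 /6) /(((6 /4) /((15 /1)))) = -455 *sqrt(2) /72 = -8.94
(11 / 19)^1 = 11 / 19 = 0.58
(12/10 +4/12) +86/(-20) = -83/30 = -2.77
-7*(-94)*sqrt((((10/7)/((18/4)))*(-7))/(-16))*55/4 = 18095*sqrt(5)/12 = 3371.80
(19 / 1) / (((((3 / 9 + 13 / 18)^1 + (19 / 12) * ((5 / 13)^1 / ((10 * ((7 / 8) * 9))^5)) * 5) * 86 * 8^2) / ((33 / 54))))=5913267735375 / 2958784149682048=0.00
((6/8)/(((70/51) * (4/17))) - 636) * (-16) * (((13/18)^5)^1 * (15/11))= 87837898889/32332608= 2716.70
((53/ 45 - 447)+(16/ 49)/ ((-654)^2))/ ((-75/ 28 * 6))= 23358948916/ 842065875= 27.74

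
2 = 2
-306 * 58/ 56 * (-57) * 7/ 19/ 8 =13311/ 16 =831.94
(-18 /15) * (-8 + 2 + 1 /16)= 57 /8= 7.12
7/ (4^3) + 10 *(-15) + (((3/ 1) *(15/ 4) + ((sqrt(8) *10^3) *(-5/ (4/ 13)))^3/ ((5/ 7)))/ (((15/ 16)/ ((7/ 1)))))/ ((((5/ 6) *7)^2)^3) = -43734712320000 *sqrt(2)/ 2401- 2519175902567/ 16807000000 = -25760193115.08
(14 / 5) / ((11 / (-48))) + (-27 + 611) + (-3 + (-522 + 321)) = 20228 / 55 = 367.78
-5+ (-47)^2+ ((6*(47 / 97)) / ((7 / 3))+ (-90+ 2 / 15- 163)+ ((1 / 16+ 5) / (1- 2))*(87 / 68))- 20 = 1925.90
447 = 447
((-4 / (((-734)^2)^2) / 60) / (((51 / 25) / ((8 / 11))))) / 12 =-5 / 732756390514632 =-0.00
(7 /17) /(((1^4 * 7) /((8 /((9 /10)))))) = 80 /153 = 0.52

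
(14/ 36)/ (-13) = -0.03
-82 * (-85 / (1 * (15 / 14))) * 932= 18188912 / 3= 6062970.67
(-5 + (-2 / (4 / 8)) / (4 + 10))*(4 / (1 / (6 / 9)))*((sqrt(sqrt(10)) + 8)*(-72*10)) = 71040*10^(1 / 4) / 7 + 568320 / 7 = 99235.57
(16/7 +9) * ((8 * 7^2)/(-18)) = -2212/9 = -245.78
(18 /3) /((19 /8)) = 48 /19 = 2.53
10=10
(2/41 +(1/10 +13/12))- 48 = -115049/2460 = -46.77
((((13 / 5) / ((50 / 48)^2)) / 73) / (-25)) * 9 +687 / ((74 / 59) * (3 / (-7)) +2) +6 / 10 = 470.34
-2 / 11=-0.18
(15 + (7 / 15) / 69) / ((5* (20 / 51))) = 66011 / 8625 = 7.65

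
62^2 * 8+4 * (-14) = 30696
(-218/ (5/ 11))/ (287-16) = -2398/ 1355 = -1.77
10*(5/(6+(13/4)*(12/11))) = 110/21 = 5.24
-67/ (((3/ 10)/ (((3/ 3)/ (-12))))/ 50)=930.56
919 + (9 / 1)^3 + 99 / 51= 28049 / 17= 1649.94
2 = 2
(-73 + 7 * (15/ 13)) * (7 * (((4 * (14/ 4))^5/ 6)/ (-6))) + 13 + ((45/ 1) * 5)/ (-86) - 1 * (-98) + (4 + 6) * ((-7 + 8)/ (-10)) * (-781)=68324429107/ 10062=6790342.79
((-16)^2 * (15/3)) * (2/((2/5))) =6400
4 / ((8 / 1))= 1 / 2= 0.50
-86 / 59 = -1.46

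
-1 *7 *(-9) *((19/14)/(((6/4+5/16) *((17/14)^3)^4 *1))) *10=775572721294049280/16896044879663069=45.90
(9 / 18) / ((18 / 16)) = 4 / 9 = 0.44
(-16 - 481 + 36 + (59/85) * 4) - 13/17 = -39014/85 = -458.99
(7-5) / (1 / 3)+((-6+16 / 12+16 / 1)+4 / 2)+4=70 / 3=23.33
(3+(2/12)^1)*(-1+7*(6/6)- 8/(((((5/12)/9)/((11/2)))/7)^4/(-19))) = 143874516941051683/625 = 230199227105682.69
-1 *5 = -5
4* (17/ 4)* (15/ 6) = 85/ 2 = 42.50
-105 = -105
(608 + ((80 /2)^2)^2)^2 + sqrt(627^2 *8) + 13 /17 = 1254 *sqrt(2) + 111464126604301 /17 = 6556713331438.19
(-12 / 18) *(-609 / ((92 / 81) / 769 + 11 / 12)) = 101157336 / 228761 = 442.20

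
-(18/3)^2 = -36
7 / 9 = 0.78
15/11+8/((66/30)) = 5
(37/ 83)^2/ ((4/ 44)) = 15059/ 6889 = 2.19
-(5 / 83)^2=-25 / 6889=-0.00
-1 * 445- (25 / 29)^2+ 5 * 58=-130980 / 841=-155.74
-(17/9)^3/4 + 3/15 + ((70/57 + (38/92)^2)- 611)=-22387688656/36635895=-611.09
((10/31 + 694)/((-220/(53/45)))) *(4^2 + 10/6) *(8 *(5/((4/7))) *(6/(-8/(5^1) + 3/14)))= 5925169768/297693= 19903.62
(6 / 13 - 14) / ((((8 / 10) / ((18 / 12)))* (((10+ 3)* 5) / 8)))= -528 / 169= -3.12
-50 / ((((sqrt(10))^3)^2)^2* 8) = -1 / 160000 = -0.00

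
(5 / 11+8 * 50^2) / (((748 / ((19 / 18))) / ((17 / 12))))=464455 / 11616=39.98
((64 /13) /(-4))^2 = 256 /169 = 1.51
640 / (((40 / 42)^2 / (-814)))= -2871792 / 5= -574358.40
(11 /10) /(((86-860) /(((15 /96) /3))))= -11 /148608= -0.00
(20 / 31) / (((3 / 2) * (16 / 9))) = 15 / 62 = 0.24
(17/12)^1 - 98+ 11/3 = -1115/12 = -92.92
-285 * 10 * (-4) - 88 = 11312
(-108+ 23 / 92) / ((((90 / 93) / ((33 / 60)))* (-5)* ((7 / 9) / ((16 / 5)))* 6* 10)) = 146971 / 175000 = 0.84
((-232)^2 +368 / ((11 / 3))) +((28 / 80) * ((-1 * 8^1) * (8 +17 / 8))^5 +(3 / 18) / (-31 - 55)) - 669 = -8658179516992 / 7095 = -1220321284.99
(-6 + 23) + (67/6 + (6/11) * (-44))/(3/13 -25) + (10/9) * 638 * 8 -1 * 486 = 4307777/828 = 5202.63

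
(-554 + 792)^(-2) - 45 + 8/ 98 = -2544355/ 56644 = -44.92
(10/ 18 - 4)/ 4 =-31/ 36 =-0.86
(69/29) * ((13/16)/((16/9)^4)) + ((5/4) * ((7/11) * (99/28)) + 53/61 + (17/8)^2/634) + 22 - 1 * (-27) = 31095316386217/588013109248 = 52.88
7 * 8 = 56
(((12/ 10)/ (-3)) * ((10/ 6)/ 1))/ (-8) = 1/ 12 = 0.08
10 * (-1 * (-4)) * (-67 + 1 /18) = -24100 /9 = -2677.78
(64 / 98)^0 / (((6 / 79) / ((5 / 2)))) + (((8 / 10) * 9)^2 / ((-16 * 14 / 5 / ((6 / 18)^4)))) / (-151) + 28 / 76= 40107979 / 1204980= 33.29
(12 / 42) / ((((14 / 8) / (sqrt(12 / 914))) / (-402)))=-3216 * sqrt(2742) / 22393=-7.52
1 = 1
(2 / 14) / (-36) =-1 / 252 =-0.00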